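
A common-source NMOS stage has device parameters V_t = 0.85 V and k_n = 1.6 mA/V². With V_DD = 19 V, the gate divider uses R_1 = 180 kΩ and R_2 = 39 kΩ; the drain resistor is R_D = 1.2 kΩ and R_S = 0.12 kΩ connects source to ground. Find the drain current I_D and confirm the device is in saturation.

V_G = V_DD·R_2/(R_1+R_2) = 19×39/219 = 3.38 V.
Assume saturation: I_D = (k_n/2)(V_GS − V_t)² with V_GS = V_G − I_D·R_S = 3.38 − 0.12·I_D.
Substituting gives 0.0115·I_D² − 1.49·I_D + 5.14 = 0, with roots I_D = 3.55 or 125 mA.
The root I_D = 125 mA gives V_GS = -11.7 V ≤ V_t, so take I_D = 3.55 mA.
Then V_GS = 2.96 V and V_DS = V_DD − I_D(R_D+R_S) = 19 − 3.55×1.32 = 14.3 V.
Saturation requires V_DS ≥ V_GS − V_t = 2.11 V; 14.3 ≥ 2.11 ✓.

I_D ≈ 3.6 mA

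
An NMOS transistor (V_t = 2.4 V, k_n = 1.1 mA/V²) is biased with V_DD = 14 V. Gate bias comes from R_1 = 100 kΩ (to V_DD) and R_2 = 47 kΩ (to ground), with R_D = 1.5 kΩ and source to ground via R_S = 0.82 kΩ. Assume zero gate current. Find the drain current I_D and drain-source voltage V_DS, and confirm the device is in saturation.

I_D ≈ 0.94 mA, V_DS ≈ 12 V

V_G = V_DD·R_2/(R_1+R_2) = 14×47/147 = 4.48 V.
Assume saturation: I_D = (k_n/2)(V_GS − V_t)² with V_GS = V_G − I_D·R_S = 4.48 − 0.82·I_D.
Substituting gives 0.37·I_D² − 2.87·I_D + 2.37 = 0, with roots I_D = 0.939 or 6.83 mA.
The root I_D = 6.83 mA gives V_GS = -1.12 V ≤ V_t, so take I_D = 0.939 mA.
Then V_GS = 3.71 V and V_DS = V_DD − I_D(R_D+R_S) = 14 − 0.939×2.32 = 11.8 V.
Saturation requires V_DS ≥ V_GS − V_t = 1.31 V; 11.8 ≥ 1.31 ✓.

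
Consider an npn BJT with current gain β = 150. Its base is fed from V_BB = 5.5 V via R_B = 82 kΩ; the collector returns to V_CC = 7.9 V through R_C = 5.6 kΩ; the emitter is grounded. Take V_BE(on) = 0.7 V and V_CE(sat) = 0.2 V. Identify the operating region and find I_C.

saturation; I_C ≈ 1.4 mA

Assume active: I_B = (5.5 − 0.7)/82 = 0.0585 mA, giving I_C = β·I_B = 8.78 mA.
But then V_CE = 7.9 − 8.78×5.6 = -41.3 V < V_CE(sat) = 0.2 V — impossible in the active region.
So the transistor is saturated. With V_CE = 0.2 V, I_C = (V_CC − 0.2)/R_C = 7.7/5.6 = 1.38 mA.
Check: β·I_B = 8.78 mA > I_C = 1.38 mA, confirming saturation.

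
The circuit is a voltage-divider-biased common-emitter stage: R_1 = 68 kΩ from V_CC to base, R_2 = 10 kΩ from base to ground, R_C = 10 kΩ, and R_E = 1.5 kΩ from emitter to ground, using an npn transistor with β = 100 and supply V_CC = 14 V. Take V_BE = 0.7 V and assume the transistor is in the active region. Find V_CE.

V_CE ≈ 6.1 V

Thevenize the base divider: V_Th = V_CC·R_2/(R_1+R_2) = 14×10/78 = 1.79 V, R_Th = R_1‖R_2 = 8.72 kΩ.
Base-emitter loop: V_Th = I_B·R_Th + V_BE + (β+1)I_B·R_E, so I_B = (1.79 − 0.7) / (8.72 + 101×1.5) = 0.00683 mA.
I_C = β·I_B = 100×0.00683 = 0.683 mA, and I_E = (β+1)I_B = 0.69 mA.
V_CE = V_CC − I_C·R_C − I_E·R_E = 14 − 0.683×10 − 0.69×1.5 = 6.13 V.
V_CE = 6.13 V > 0.2 V confirms active-region operation.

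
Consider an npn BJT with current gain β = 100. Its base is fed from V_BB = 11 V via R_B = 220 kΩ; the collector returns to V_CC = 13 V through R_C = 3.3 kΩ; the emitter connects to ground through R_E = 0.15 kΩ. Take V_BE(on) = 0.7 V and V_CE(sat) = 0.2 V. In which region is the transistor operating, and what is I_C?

saturation; I_C ≈ 3.7 mA

Assume active: I_B = (11 − 0.7)/(220 + 101×0.15) = 0.0438 mA, I_C = β·I_B = 4.38 mA.
Then V_CE = 13 − 4.38×3.3 − 4.42×0.15 = -2.12 V < 0.2 V — the active assumption fails.
Re-solve with V_CE = 0.2 V. KCL at the emitter: V_E/R_E = (V_BB−0.7−V_E)/R_B + (V_CC−0.2−V_E)/R_C, giving V_E = 0.563 V.
I_C = (V_CC − 0.2 − V_E)/R_C = (12.8 − 0.563)/3.3 = 3.71 mA.
Check: I_B = (10.3 − 0.563)/220 = 0.0443 mA, and β·I_B = 4.43 mA > I_C, confirming saturation.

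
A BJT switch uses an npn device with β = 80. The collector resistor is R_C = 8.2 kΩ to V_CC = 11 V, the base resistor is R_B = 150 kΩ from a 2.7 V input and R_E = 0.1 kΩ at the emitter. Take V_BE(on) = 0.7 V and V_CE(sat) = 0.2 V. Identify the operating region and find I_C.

active; I_C ≈ 1 mA

Assume active. Base-emitter loop: I_B = (V_BB − V_BE)/(R_B + (β+1)R_E) = (2.7 − 0.7)/(150 + 81×0.1) = 0.0127 mA.
I_C = β·I_B = 80×0.0127 = 1.01 mA.
V_CE = V_CC − I_C·R_C − I_E·R_E = 11 − 1.01×8.2 − 1.02×0.1 = 2.6 V > V_CE(sat), so the active-region assumption holds.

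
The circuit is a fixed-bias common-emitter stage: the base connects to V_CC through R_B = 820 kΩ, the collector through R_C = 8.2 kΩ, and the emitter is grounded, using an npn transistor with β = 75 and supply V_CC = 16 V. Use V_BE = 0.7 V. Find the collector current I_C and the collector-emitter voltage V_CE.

Base loop: V_CC = I_B·R_B + V_BE, so I_B = (16 − 0.7)/820 kΩ = 0.0187 mA.
In the active region I_C = β·I_B = 75 × 0.0187 = 1.4 mA.
Collector loop: V_CE = V_CC − I_C·R_C = 16 − 1.4×8.2 = 4.53 V.
Since V_CE = 4.53 V > V_CE(sat) ≈ 0.2 V, the transistor is in the active region as assumed.

I_C ≈ 1.4 mA, V_CE ≈ 4.5 V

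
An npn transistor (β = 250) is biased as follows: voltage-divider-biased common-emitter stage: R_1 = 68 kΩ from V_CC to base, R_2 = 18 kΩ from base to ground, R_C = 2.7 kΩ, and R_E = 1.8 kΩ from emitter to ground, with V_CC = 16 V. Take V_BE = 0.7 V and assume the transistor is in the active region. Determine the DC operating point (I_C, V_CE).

I_C ≈ 1.4 mA, V_CE ≈ 9.6 V

Thevenize the base divider: V_Th = V_CC·R_2/(R_1+R_2) = 16×18/86 = 3.35 V, R_Th = R_1‖R_2 = 14.2 kΩ.
Base-emitter loop: V_Th = I_B·R_Th + V_BE + (β+1)I_B·R_E, so I_B = (3.35 − 0.7) / (14.2 + 251×1.8) = 0.00568 mA.
I_C = β·I_B = 250×0.00568 = 1.42 mA, and I_E = (β+1)I_B = 1.43 mA.
V_CE = V_CC − I_C·R_C − I_E·R_E = 16 − 1.42×2.7 − 1.43×1.8 = 9.6 V.
V_CE = 9.6 V > 0.2 V confirms active-region operation.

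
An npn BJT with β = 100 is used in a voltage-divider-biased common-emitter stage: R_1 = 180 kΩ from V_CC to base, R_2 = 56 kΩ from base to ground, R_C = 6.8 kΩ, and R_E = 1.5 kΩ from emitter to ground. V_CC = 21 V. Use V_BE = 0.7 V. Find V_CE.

Thevenize the base divider: V_Th = V_CC·R_2/(R_1+R_2) = 21×56/236 = 4.98 V, R_Th = R_1‖R_2 = 42.7 kΩ.
Base-emitter loop: V_Th = I_B·R_Th + V_BE + (β+1)I_B·R_E, so I_B = (4.98 − 0.7) / (42.7 + 101×1.5) = 0.0221 mA.
I_C = β·I_B = 100×0.0221 = 2.21 mA, and I_E = (β+1)I_B = 2.23 mA.
V_CE = V_CC − I_C·R_C − I_E·R_E = 21 − 2.21×6.8 − 2.23×1.5 = 2.66 V.
V_CE = 2.66 V > 0.2 V confirms active-region operation.

V_CE ≈ 2.7 V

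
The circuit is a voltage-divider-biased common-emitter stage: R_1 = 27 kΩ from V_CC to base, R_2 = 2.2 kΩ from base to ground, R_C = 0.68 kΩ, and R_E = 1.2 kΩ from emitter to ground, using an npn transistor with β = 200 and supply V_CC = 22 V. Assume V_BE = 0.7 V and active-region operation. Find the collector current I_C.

Thevenize the base divider: V_Th = V_CC·R_2/(R_1+R_2) = 22×2.2/29.2 = 1.66 V, R_Th = R_1‖R_2 = 2.03 kΩ.
Base-emitter loop: V_Th = I_B·R_Th + V_BE + (β+1)I_B·R_E, so I_B = (1.66 − 0.7) / (2.03 + 201×1.2) = 0.00394 mA.
I_C = β·I_B = 200×0.00394 = 0.787 mA, and I_E = (β+1)I_B = 0.791 mA.
V_CE = V_CC − I_C·R_C − I_E·R_E = 22 − 0.787×0.68 − 0.791×1.2 = 20.5 V.
V_CE = 20.5 V > 0.2 V confirms active-region operation.

I_C ≈ 0.79 mA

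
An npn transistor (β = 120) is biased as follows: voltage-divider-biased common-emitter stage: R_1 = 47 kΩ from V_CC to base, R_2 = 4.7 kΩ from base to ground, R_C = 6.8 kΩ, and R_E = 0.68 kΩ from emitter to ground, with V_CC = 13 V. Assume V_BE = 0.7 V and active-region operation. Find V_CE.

Thevenize the base divider: V_Th = V_CC·R_2/(R_1+R_2) = 13×4.7/51.7 = 1.18 V, R_Th = R_1‖R_2 = 4.27 kΩ.
Base-emitter loop: V_Th = I_B·R_Th + V_BE + (β+1)I_B·R_E, so I_B = (1.18 − 0.7) / (4.27 + 121×0.68) = 0.00557 mA.
I_C = β·I_B = 120×0.00557 = 0.668 mA, and I_E = (β+1)I_B = 0.674 mA.
V_CE = V_CC − I_C·R_C − I_E·R_E = 13 − 0.668×6.8 − 0.674×0.68 = 8 V.
V_CE = 8 V > 0.2 V confirms active-region operation.

V_CE ≈ 8 V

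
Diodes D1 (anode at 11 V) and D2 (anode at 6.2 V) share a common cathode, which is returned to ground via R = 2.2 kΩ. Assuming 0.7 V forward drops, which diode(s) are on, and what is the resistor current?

Only D1 conducts; I_R ≈ 4.7 mA

Assume both conduct. Then node N would need to be at both 11−0.7 = 10.3 V and 6.2−0.7 = 5.5 V, which is impossible.
Assume only D1 conducts: V_N = 11 − 0.7 = 10.3 V, so I_R = 10.3/2.2 = 4.68 mA.
Check D2: its anode-to-cathode voltage is 6.2 − 10.3 = -4.1 V < 0.7 V, so it is off. The assumption is consistent.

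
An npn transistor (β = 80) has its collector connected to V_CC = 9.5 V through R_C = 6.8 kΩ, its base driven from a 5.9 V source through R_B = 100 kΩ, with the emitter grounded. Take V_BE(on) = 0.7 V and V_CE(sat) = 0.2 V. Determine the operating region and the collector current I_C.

Assume active: I_B = (5.9 − 0.7)/100 = 0.052 mA, giving I_C = β·I_B = 4.16 mA.
But then V_CE = 9.5 − 4.16×6.8 = -18.8 V < V_CE(sat) = 0.2 V — impossible in the active region.
So the transistor is saturated. With V_CE = 0.2 V, I_C = (V_CC − 0.2)/R_C = 9.3/6.8 = 1.37 mA.
Check: β·I_B = 4.16 mA > I_C = 1.37 mA, confirming saturation.

saturation; I_C ≈ 1.4 mA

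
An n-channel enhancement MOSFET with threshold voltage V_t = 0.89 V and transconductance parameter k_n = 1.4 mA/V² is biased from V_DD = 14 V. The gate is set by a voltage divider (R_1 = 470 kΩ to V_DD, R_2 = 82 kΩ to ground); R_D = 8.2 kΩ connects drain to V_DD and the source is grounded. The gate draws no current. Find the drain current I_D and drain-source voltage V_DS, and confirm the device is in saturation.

I_D ≈ 0.99 mA, V_DS ≈ 5.9 V

V_G = V_DD·R_2/(R_1+R_2) = 14×82/552 = 2.08 V. With the source grounded, V_GS = V_G = 2.08 V.
Assume saturation: I_D = (k_n/2)(V_GS − V_t)² = (1.4/2)×(2.08 − 0.89)² = 0.7×1.19² = 0.991 mA.
V_DS = V_DD − I_D·R_D = 14 − 0.991×8.2 = 5.88 V.
Saturation requires V_DS ≥ V_GS − V_t = 1.19 V; 5.88 ≥ 1.19 ✓.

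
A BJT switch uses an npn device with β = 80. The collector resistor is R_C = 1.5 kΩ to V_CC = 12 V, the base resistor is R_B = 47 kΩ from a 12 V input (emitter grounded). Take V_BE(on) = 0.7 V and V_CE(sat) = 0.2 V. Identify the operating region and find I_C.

Assume active: I_B = (12 − 0.7)/47 = 0.24 mA, giving I_C = β·I_B = 19.2 mA.
But then V_CE = 12 − 19.2×1.5 = -16.9 V < V_CE(sat) = 0.2 V — impossible in the active region.
So the transistor is saturated. With V_CE = 0.2 V, I_C = (V_CC − 0.2)/R_C = 11.8/1.5 = 7.87 mA.
Check: β·I_B = 19.2 mA > I_C = 7.87 mA, confirming saturation.

saturation; I_C ≈ 7.9 mA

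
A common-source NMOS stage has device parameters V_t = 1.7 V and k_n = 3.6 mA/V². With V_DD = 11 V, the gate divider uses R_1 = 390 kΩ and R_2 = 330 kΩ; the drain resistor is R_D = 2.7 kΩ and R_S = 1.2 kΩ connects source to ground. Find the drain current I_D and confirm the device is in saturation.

V_G = V_DD·R_2/(R_1+R_2) = 11×330/720 = 5.04 V.
Assume saturation: I_D = (k_n/2)(V_GS − V_t)² with V_GS = V_G − I_D·R_S = 5.04 − 1.2·I_D.
Substituting gives 2.59·I_D² − 15.4·I_D + 20.1 = 0, with roots I_D = 1.92 or 4.03 mA.
The root I_D = 4.03 mA gives V_GS = 0.203 V ≤ V_t, so take I_D = 1.92 mA.
Then V_GS = 2.73 V and V_DS = V_DD − I_D(R_D+R_S) = 11 − 1.92×3.9 = 3.5 V.
Saturation requires V_DS ≥ V_GS − V_t = 1.03 V; 3.5 ≥ 1.03 ✓.

I_D ≈ 1.9 mA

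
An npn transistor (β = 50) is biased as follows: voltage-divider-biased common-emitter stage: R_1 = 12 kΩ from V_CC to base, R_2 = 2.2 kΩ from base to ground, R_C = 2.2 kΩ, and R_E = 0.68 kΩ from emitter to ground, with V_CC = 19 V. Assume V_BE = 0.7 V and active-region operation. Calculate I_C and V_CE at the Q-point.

I_C ≈ 3.1 mA, V_CE ≈ 10 V

Thevenize the base divider: V_Th = V_CC·R_2/(R_1+R_2) = 19×2.2/14.2 = 2.94 V, R_Th = R_1‖R_2 = 1.86 kΩ.
Base-emitter loop: V_Th = I_B·R_Th + V_BE + (β+1)I_B·R_E, so I_B = (2.94 − 0.7) / (1.86 + 51×0.68) = 0.0614 mA.
I_C = β·I_B = 50×0.0614 = 3.07 mA, and I_E = (β+1)I_B = 3.13 mA.
V_CE = V_CC − I_C·R_C − I_E·R_E = 19 − 3.07×2.2 − 3.13×0.68 = 10.1 V.
V_CE = 10.1 V > 0.2 V confirms active-region operation.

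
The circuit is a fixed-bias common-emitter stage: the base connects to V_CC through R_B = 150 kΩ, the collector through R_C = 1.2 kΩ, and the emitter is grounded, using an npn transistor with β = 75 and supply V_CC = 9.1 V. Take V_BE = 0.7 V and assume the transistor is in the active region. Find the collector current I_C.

I_C ≈ 4.2 mA

Base loop: V_CC = I_B·R_B + V_BE, so I_B = (9.1 − 0.7)/150 kΩ = 0.056 mA.
In the active region I_C = β·I_B = 75 × 0.056 = 4.2 mA.
Collector loop: V_CE = V_CC − I_C·R_C = 9.1 − 4.2×1.2 = 4.06 V.
Since V_CE = 4.06 V > V_CE(sat) ≈ 0.2 V, the transistor is in the active region as assumed.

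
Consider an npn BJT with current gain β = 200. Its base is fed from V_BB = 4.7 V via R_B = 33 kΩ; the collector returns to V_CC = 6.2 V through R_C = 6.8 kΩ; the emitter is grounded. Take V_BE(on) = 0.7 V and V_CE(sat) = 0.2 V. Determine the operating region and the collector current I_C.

saturation; I_C ≈ 0.88 mA

Assume active: I_B = (4.7 − 0.7)/33 = 0.121 mA, giving I_C = β·I_B = 24.2 mA.
But then V_CE = 6.2 − 24.2×6.8 = -159 V < V_CE(sat) = 0.2 V — impossible in the active region.
So the transistor is saturated. With V_CE = 0.2 V, I_C = (V_CC − 0.2)/R_C = 6/6.8 = 0.882 mA.
Check: β·I_B = 24.2 mA > I_C = 0.882 mA, confirming saturation.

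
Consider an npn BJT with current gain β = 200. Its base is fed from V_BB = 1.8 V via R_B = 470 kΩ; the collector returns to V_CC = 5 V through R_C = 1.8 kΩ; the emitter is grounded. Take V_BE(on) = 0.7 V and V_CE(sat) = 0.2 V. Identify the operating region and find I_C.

active; I_C ≈ 0.47 mA

Assume active. Base-emitter loop: I_B = (V_BB − V_BE)/R_B = (1.8 − 0.7)/470 = 0.00234 mA.
I_C = β·I_B = 200×0.00234 = 0.468 mA.
V_CE = V_CC − I_C·R_C = 5 − 0.468×1.8 = 4.16 V > V_CE(sat), so the active-region assumption holds.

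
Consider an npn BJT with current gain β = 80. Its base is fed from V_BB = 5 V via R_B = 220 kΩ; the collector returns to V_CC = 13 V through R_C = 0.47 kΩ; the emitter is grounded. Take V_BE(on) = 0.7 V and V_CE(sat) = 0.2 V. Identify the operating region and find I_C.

Assume active. Base-emitter loop: I_B = (V_BB − V_BE)/R_B = (5 − 0.7)/220 = 0.0195 mA.
I_C = β·I_B = 80×0.0195 = 1.56 mA.
V_CE = V_CC − I_C·R_C = 13 − 1.56×0.47 = 12.3 V > V_CE(sat), so the active-region assumption holds.

active; I_C ≈ 1.6 mA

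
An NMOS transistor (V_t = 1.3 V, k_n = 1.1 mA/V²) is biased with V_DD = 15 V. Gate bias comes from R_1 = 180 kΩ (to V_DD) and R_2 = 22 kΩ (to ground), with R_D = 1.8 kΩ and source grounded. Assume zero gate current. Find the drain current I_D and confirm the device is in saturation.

I_D ≈ 0.061 mA

V_G = V_DD·R_2/(R_1+R_2) = 15×22/202 = 1.63 V. With the source grounded, V_GS = V_G = 1.63 V.
Assume saturation: I_D = (k_n/2)(V_GS − V_t)² = (1.1/2)×(1.63 − 1.3)² = 0.55×0.334² = 0.0612 mA.
V_DS = V_DD − I_D·R_D = 15 − 0.0612×1.8 = 14.9 V.
Saturation requires V_DS ≥ V_GS − V_t = 0.334 V; 14.9 ≥ 0.334 ✓.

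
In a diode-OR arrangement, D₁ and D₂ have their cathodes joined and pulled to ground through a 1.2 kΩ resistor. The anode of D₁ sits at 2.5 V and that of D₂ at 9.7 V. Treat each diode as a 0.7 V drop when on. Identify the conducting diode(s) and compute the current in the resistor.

Assume both conduct. Then node N would need to be at both 2.5−0.7 = 1.8 V and 9.7−0.7 = 9 V, which is impossible.
Assume only D₂ conducts: V_N = 9.7 − 0.7 = 9 V, so I_R = 9/1.2 = 7.5 mA.
Check D₁: its anode-to-cathode voltage is 2.5 − 9 = -6.5 V < 0.7 V, so it is off. The assumption is consistent.

Only D₂ conducts; I_R ≈ 7.5 mA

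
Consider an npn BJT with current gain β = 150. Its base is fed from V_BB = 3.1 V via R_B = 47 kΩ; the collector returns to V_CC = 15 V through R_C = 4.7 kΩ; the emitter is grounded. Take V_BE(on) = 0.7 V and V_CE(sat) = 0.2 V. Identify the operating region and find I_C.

saturation; I_C ≈ 3.1 mA

Assume active: I_B = (3.1 − 0.7)/47 = 0.0511 mA, giving I_C = β·I_B = 7.66 mA.
But then V_CE = 15 − 7.66×4.7 = -21 V < V_CE(sat) = 0.2 V — impossible in the active region.
So the transistor is saturated. With V_CE = 0.2 V, I_C = (V_CC − 0.2)/R_C = 14.8/4.7 = 3.15 mA.
Check: β·I_B = 7.66 mA > I_C = 3.15 mA, confirming saturation.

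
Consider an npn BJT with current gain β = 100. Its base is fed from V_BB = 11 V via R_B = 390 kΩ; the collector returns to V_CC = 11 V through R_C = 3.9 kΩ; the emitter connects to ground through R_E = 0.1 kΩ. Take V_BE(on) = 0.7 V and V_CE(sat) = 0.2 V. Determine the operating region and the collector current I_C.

Assume active. Base-emitter loop: I_B = (V_BB − V_BE)/(R_B + (β+1)R_E) = (11 − 0.7)/(390 + 101×0.1) = 0.0257 mA.
I_C = β·I_B = 100×0.0257 = 2.57 mA.
V_CE = V_CC − I_C·R_C − I_E·R_E = 11 − 2.57×3.9 − 2.6×0.1 = 0.7 V > V_CE(sat), so the active-region assumption holds.

active; I_C ≈ 2.6 mA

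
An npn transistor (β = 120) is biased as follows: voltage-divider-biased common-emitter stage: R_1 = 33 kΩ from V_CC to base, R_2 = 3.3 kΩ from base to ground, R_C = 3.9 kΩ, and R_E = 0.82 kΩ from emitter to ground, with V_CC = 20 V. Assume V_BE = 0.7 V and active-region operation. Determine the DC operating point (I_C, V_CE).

I_C ≈ 1.3 mA, V_CE ≈ 14 V

Thevenize the base divider: V_Th = V_CC·R_2/(R_1+R_2) = 20×3.3/36.3 = 1.82 V, R_Th = R_1‖R_2 = 3 kΩ.
Base-emitter loop: V_Th = I_B·R_Th + V_BE + (β+1)I_B·R_E, so I_B = (1.82 − 0.7) / (3 + 121×0.82) = 0.0109 mA.
I_C = β·I_B = 120×0.0109 = 1.31 mA, and I_E = (β+1)I_B = 1.32 mA.
V_CE = V_CC − I_C·R_C − I_E·R_E = 20 − 1.31×3.9 − 1.32×0.82 = 13.8 V.
V_CE = 13.8 V > 0.2 V confirms active-region operation.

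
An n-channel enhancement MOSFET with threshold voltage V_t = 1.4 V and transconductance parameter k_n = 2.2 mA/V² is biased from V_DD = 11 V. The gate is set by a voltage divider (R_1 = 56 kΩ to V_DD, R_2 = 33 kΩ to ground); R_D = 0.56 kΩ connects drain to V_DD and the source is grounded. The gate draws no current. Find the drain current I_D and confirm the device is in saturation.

I_D ≈ 7.9 mA

V_G = V_DD·R_2/(R_1+R_2) = 11×33/89 = 4.08 V. With the source grounded, V_GS = V_G = 4.08 V.
Assume saturation: I_D = (k_n/2)(V_GS − V_t)² = (2.2/2)×(4.08 − 1.4)² = 1.1×2.68² = 7.89 mA.
V_DS = V_DD − I_D·R_D = 11 − 7.89×0.56 = 6.58 V.
Saturation requires V_DS ≥ V_GS − V_t = 2.68 V; 6.58 ≥ 2.68 ✓.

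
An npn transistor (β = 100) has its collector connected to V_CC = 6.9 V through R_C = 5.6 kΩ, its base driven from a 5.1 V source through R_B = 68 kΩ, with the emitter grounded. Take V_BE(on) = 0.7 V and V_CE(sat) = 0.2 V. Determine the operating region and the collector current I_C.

Assume active: I_B = (5.1 − 0.7)/68 = 0.0647 mA, giving I_C = β·I_B = 6.47 mA.
But then V_CE = 6.9 − 6.47×5.6 = -29.3 V < V_CE(sat) = 0.2 V — impossible in the active region.
So the transistor is saturated. With V_CE = 0.2 V, I_C = (V_CC − 0.2)/R_C = 6.7/5.6 = 1.2 mA.
Check: β·I_B = 6.47 mA > I_C = 1.2 mA, confirming saturation.

saturation; I_C ≈ 1.2 mA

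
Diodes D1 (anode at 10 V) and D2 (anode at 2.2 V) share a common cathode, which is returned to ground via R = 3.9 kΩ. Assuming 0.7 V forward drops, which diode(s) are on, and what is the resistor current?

Assume both conduct. Then node N would need to be at both 10−0.7 = 9.3 V and 2.2−0.7 = 1.5 V, which is impossible.
Assume only D1 conducts: V_N = 10 − 0.7 = 9.3 V, so I_R = 9.3/3.9 = 2.38 mA.
Check D2: its anode-to-cathode voltage is 2.2 − 9.3 = -7.1 V < 0.7 V, so it is off. The assumption is consistent.

Only D1 conducts; I_R ≈ 2.4 mA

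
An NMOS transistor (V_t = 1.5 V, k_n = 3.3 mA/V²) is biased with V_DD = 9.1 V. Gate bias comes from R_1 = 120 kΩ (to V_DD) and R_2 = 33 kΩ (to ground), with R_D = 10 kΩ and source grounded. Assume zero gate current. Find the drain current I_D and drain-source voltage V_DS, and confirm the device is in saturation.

I_D ≈ 0.35 mA, V_DS ≈ 5.6 V

V_G = V_DD·R_2/(R_1+R_2) = 9.1×33/153 = 1.96 V. With the source grounded, V_GS = V_G = 1.96 V.
Assume saturation: I_D = (k_n/2)(V_GS − V_t)² = (3.3/2)×(1.96 − 1.5)² = 1.65×0.463² = 0.353 mA.
V_DS = V_DD − I_D·R_D = 9.1 − 0.353×10 = 5.57 V.
Saturation requires V_DS ≥ V_GS − V_t = 0.463 V; 5.57 ≥ 0.463 ✓.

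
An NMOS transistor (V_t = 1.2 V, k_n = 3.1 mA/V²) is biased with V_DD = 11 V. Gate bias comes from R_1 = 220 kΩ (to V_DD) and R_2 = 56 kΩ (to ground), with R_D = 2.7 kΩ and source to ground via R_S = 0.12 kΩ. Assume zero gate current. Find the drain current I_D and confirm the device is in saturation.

V_G = V_DD·R_2/(R_1+R_2) = 11×56/276 = 2.23 V.
Assume saturation: I_D = (k_n/2)(V_GS − V_t)² with V_GS = V_G − I_D·R_S = 2.23 − 0.12·I_D.
Substituting gives 0.0223·I_D² − 1.38·I_D + 1.65 = 0, with roots I_D = 1.22 or 60.8 mA.
The root I_D = 60.8 mA gives V_GS = -5.06 V ≤ V_t, so take I_D = 1.22 mA.
Then V_GS = 2.09 V and V_DS = V_DD − I_D(R_D+R_S) = 11 − 1.22×2.82 = 7.57 V.
Saturation requires V_DS ≥ V_GS − V_t = 0.886 V; 7.57 ≥ 0.886 ✓.

I_D ≈ 1.2 mA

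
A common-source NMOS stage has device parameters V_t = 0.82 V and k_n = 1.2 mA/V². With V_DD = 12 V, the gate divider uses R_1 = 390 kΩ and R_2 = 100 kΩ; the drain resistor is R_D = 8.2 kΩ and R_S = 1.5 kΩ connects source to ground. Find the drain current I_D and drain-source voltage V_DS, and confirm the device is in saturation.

I_D ≈ 0.49 mA, V_DS ≈ 7.3 V

V_G = V_DD·R_2/(R_1+R_2) = 12×100/490 = 2.45 V.
Assume saturation: I_D = (k_n/2)(V_GS − V_t)² with V_GS = V_G − I_D·R_S = 2.45 − 1.5·I_D.
Substituting gives 1.35·I_D² − 3.93·I_D + 1.59 = 0, with roots I_D = 0.486 or 2.43 mA.
The root I_D = 2.43 mA gives V_GS = -1.19 V ≤ V_t, so take I_D = 0.486 mA.
Then V_GS = 1.72 V and V_DS = V_DD − I_D(R_D+R_S) = 12 − 0.486×9.7 = 7.29 V.
Saturation requires V_DS ≥ V_GS − V_t = 0.9 V; 7.29 ≥ 0.9 ✓.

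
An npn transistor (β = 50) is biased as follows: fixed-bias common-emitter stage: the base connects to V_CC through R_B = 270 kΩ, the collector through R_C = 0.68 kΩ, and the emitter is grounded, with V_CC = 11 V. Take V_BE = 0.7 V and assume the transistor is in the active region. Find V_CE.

Base loop: V_CC = I_B·R_B + V_BE, so I_B = (11 − 0.7)/270 kΩ = 0.0381 mA.
In the active region I_C = β·I_B = 50 × 0.0381 = 1.91 mA.
Collector loop: V_CE = V_CC − I_C·R_C = 11 − 1.91×0.68 = 9.7 V.
Since V_CE = 9.7 V > V_CE(sat) ≈ 0.2 V, the transistor is in the active region as assumed.

V_CE ≈ 9.7 V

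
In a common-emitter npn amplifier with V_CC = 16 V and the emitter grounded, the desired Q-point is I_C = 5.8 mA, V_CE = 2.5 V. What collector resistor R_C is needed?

Collector loop: V_CC = I_C·R_C + V_CE.
R_C = (V_CC − V_CE)/I_C = (16 − 2.5)/5.8 = 2.33 kΩ.

R_C ≈ 2.3 kΩ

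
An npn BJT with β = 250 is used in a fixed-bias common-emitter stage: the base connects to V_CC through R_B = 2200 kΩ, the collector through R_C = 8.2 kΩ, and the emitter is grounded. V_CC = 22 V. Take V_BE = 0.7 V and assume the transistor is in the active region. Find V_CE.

V_CE ≈ 2.2 V

Base loop: V_CC = I_B·R_B + V_BE, so I_B = (22 − 0.7)/2200 kΩ = 0.00968 mA.
In the active region I_C = β·I_B = 250 × 0.00968 = 2.42 mA.
Collector loop: V_CE = V_CC − I_C·R_C = 22 − 2.42×8.2 = 2.15 V.
Since V_CE = 2.15 V > V_CE(sat) ≈ 0.2 V, the transistor is in the active region as assumed.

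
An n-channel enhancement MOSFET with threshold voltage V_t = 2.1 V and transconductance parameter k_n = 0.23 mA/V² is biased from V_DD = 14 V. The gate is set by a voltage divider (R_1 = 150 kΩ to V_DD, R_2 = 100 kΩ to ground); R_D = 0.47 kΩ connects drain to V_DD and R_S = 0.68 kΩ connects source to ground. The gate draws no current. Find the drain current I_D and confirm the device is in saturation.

V_G = V_DD·R_2/(R_1+R_2) = 14×100/250 = 5.6 V.
Assume saturation: I_D = (k_n/2)(V_GS − V_t)² with V_GS = V_G − I_D·R_S = 5.6 − 0.68·I_D.
Substituting gives 0.0532·I_D² − 1.55·I_D + 1.41 = 0, with roots I_D = 0.941 or 28.2 mA.
The root I_D = 28.2 mA gives V_GS = -13.5 V ≤ V_t, so take I_D = 0.941 mA.
Then V_GS = 4.96 V and V_DS = V_DD − I_D(R_D+R_S) = 14 − 0.941×1.15 = 12.9 V.
Saturation requires V_DS ≥ V_GS − V_t = 2.86 V; 12.9 ≥ 2.86 ✓.

I_D ≈ 0.94 mA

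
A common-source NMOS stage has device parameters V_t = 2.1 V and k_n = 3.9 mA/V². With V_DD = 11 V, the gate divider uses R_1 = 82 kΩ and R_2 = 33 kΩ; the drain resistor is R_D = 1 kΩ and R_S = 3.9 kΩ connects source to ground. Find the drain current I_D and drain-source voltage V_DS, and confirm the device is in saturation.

V_G = V_DD·R_2/(R_1+R_2) = 11×33/115 = 3.16 V.
Assume saturation: I_D = (k_n/2)(V_GS − V_t)² with V_GS = V_G − I_D·R_S = 3.16 − 3.9·I_D.
Substituting gives 29.7·I_D² − 17.1·I_D + 2.18 = 0, with roots I_D = 0.191 or 0.385 mA.
The root I_D = 0.385 mA gives V_GS = 1.66 V ≤ V_t, so take I_D = 0.191 mA.
Then V_GS = 2.41 V and V_DS = V_DD − I_D(R_D+R_S) = 11 − 0.191×4.9 = 10.1 V.
Saturation requires V_DS ≥ V_GS − V_t = 0.313 V; 10.1 ≥ 0.313 ✓.

I_D ≈ 0.19 mA, V_DS ≈ 10 V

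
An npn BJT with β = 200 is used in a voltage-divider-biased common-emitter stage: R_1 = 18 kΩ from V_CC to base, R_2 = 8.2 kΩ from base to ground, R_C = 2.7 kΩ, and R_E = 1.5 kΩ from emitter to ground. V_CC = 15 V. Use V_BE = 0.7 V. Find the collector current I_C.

Thevenize the base divider: V_Th = V_CC·R_2/(R_1+R_2) = 15×8.2/26.2 = 4.69 V, R_Th = R_1‖R_2 = 5.63 kΩ.
Base-emitter loop: V_Th = I_B·R_Th + V_BE + (β+1)I_B·R_E, so I_B = (4.69 − 0.7) / (5.63 + 201×1.5) = 0.013 mA.
I_C = β·I_B = 200×0.013 = 2.6 mA, and I_E = (β+1)I_B = 2.61 mA.
V_CE = V_CC − I_C·R_C − I_E·R_E = 15 − 2.6×2.7 − 2.61×1.5 = 4.06 V.
V_CE = 4.06 V > 0.2 V confirms active-region operation.

I_C ≈ 2.6 mA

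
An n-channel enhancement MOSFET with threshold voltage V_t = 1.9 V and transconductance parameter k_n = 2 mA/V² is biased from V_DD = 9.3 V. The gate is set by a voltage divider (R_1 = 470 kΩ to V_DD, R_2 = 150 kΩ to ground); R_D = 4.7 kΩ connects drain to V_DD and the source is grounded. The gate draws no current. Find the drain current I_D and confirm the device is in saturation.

I_D ≈ 0.12 mA

V_G = V_DD·R_2/(R_1+R_2) = 9.3×150/620 = 2.25 V. With the source grounded, V_GS = V_G = 2.25 V.
Assume saturation: I_D = (k_n/2)(V_GS − V_t)² = (2/2)×(2.25 − 1.9)² = 1×0.35² = 0.123 mA.
V_DS = V_DD − I_D·R_D = 9.3 − 0.123×4.7 = 8.72 V.
Saturation requires V_DS ≥ V_GS − V_t = 0.35 V; 8.72 ≥ 0.35 ✓.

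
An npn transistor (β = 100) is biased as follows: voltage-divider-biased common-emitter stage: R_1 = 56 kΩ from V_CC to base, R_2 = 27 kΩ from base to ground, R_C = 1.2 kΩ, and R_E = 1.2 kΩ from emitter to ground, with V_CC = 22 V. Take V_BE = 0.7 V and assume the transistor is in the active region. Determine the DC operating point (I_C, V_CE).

Thevenize the base divider: V_Th = V_CC·R_2/(R_1+R_2) = 22×27/83 = 7.16 V, R_Th = R_1‖R_2 = 18.2 kΩ.
Base-emitter loop: V_Th = I_B·R_Th + V_BE + (β+1)I_B·R_E, so I_B = (7.16 − 0.7) / (18.2 + 101×1.2) = 0.0463 mA.
I_C = β·I_B = 100×0.0463 = 4.63 mA, and I_E = (β+1)I_B = 4.68 mA.
V_CE = V_CC − I_C·R_C − I_E·R_E = 22 − 4.63×1.2 − 4.68×1.2 = 10.8 V.
V_CE = 10.8 V > 0.2 V confirms active-region operation.

I_C ≈ 4.6 mA, V_CE ≈ 11 V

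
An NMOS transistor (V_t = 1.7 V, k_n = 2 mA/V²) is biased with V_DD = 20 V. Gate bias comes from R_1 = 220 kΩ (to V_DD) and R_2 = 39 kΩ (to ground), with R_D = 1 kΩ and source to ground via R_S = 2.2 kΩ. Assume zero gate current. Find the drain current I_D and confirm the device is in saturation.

I_D ≈ 0.33 mA

V_G = V_DD·R_2/(R_1+R_2) = 20×39/259 = 3.01 V.
Assume saturation: I_D = (k_n/2)(V_GS − V_t)² with V_GS = V_G − I_D·R_S = 3.01 − 2.2·I_D.
Substituting gives 4.84·I_D² − 6.77·I_D + 1.72 = 0, with roots I_D = 0.334 or 1.07 mA.
The root I_D = 1.07 mA gives V_GS = 0.668 V ≤ V_t, so take I_D = 0.334 mA.
Then V_GS = 2.28 V and V_DS = V_DD − I_D(R_D+R_S) = 20 − 0.334×3.2 = 18.9 V.
Saturation requires V_DS ≥ V_GS − V_t = 0.578 V; 18.9 ≥ 0.578 ✓.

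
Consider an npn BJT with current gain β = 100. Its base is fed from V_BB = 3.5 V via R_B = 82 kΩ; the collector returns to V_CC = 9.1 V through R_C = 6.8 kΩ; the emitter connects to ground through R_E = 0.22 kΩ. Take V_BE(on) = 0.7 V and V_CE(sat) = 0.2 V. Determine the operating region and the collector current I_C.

Assume active: I_B = (3.5 − 0.7)/(82 + 101×0.22) = 0.0269 mA, I_C = β·I_B = 2.69 mA.
Then V_CE = 9.1 − 2.69×6.8 − 2.71×0.22 = -9.77 V < 0.2 V — the active assumption fails.
Re-solve with V_CE = 0.2 V. KCL at the emitter: V_E/R_E = (V_BB−0.7−V_E)/R_B + (V_CC−0.2−V_E)/R_C, giving V_E = 0.285 V.
I_C = (V_CC − 0.2 − V_E)/R_C = (8.9 − 0.285)/6.8 = 1.27 mA.
Check: I_B = (2.8 − 0.285)/82 = 0.0307 mA, and β·I_B = 3.07 mA > I_C, confirming saturation.

saturation; I_C ≈ 1.3 mA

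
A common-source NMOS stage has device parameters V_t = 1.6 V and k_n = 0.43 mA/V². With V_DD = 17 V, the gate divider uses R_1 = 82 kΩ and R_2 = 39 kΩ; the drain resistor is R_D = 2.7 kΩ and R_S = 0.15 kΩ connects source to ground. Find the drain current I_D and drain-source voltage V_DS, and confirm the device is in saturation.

V_G = V_DD·R_2/(R_1+R_2) = 17×39/121 = 5.48 V.
Assume saturation: I_D = (k_n/2)(V_GS − V_t)² with V_GS = V_G − I_D·R_S = 5.48 − 0.15·I_D.
Substituting gives 0.00484·I_D² − 1.25·I_D + 3.24 = 0, with roots I_D = 2.61 or 256 mA.
The root I_D = 256 mA gives V_GS = -32.9 V ≤ V_t, so take I_D = 2.61 mA.
Then V_GS = 5.09 V and V_DS = V_DD − I_D(R_D+R_S) = 17 − 2.61×2.85 = 9.55 V.
Saturation requires V_DS ≥ V_GS − V_t = 3.49 V; 9.55 ≥ 3.49 ✓.

I_D ≈ 2.6 mA, V_DS ≈ 9.5 V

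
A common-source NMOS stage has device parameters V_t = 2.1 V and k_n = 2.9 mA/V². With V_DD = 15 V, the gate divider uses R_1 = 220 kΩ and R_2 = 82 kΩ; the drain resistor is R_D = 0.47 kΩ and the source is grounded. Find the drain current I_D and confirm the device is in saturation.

V_G = V_DD·R_2/(R_1+R_2) = 15×82/302 = 4.07 V. With the source grounded, V_GS = V_G = 4.07 V.
Assume saturation: I_D = (k_n/2)(V_GS − V_t)² = (2.9/2)×(4.07 − 2.1)² = 1.45×1.97² = 5.64 mA.
V_DS = V_DD − I_D·R_D = 15 − 5.64×0.47 = 12.3 V.
Saturation requires V_DS ≥ V_GS − V_t = 1.97 V; 12.3 ≥ 1.97 ✓.

I_D ≈ 5.6 mA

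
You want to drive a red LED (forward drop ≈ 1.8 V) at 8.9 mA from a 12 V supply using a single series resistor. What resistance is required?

R ≈ 1.1 kΩ

The resistor drops V_S − V_D = 12 − 1.8 = 10.2 V at 8.9 mA.
R = 10.2 V / 8.9 mA = 1.15 kΩ.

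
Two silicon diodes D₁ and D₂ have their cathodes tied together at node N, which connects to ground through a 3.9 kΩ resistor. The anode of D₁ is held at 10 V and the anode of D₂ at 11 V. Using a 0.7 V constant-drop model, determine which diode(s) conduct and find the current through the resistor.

Only D₂ conducts; I_R ≈ 2.6 mA

Assume both conduct. Then node N would need to be at both 10−0.7 = 9.3 V and 11−0.7 = 10.3 V, which is impossible.
Assume only D₂ conducts: V_N = 11 − 0.7 = 10.3 V, so I_R = 10.3/3.9 = 2.64 mA.
Check D₁: its anode-to-cathode voltage is 10 − 10.3 = -0.3 V < 0.7 V, so it is off. The assumption is consistent.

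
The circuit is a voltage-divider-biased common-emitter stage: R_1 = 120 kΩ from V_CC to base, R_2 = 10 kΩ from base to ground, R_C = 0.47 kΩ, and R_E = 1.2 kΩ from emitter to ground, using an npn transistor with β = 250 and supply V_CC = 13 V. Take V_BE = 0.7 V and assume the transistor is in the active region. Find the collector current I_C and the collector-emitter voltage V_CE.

Thevenize the base divider: V_Th = V_CC·R_2/(R_1+R_2) = 13×10/130 = 1 V, R_Th = R_1‖R_2 = 9.23 kΩ.
Base-emitter loop: V_Th = I_B·R_Th + V_BE + (β+1)I_B·R_E, so I_B = (1 − 0.7) / (9.23 + 251×1.2) = 0.000966 mA.
I_C = β·I_B = 250×0.000966 = 0.242 mA, and I_E = (β+1)I_B = 0.243 mA.
V_CE = V_CC − I_C·R_C − I_E·R_E = 13 − 0.242×0.47 − 0.243×1.2 = 12.6 V.
V_CE = 12.6 V > 0.2 V confirms active-region operation.

I_C ≈ 0.24 mA, V_CE ≈ 13 V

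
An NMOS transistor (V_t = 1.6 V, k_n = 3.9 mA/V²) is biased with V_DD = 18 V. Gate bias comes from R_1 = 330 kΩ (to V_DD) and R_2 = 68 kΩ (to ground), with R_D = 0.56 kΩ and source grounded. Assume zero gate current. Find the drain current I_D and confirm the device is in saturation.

V_G = V_DD·R_2/(R_1+R_2) = 18×68/398 = 3.08 V. With the source grounded, V_GS = V_G = 3.08 V.
Assume saturation: I_D = (k_n/2)(V_GS − V_t)² = (3.9/2)×(3.08 − 1.6)² = 1.95×1.48² = 4.24 mA.
V_DS = V_DD − I_D·R_D = 18 − 4.24×0.56 = 15.6 V.
Saturation requires V_DS ≥ V_GS − V_t = 1.48 V; 15.6 ≥ 1.48 ✓.

I_D ≈ 4.2 mA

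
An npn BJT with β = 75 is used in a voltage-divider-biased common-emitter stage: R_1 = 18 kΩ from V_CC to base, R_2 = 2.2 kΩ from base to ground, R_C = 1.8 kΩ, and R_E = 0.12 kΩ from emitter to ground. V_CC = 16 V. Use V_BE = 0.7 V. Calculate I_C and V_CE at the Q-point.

Thevenize the base divider: V_Th = V_CC·R_2/(R_1+R_2) = 16×2.2/20.2 = 1.74 V, R_Th = R_1‖R_2 = 1.96 kΩ.
Base-emitter loop: V_Th = I_B·R_Th + V_BE + (β+1)I_B·R_E, so I_B = (1.74 − 0.7) / (1.96 + 76×0.12) = 0.0941 mA.
I_C = β·I_B = 75×0.0941 = 7.06 mA, and I_E = (β+1)I_B = 7.15 mA.
V_CE = V_CC − I_C·R_C − I_E·R_E = 16 − 7.06×1.8 − 7.15×0.12 = 2.44 V.
V_CE = 2.44 V > 0.2 V confirms active-region operation.

I_C ≈ 7.1 mA, V_CE ≈ 2.4 V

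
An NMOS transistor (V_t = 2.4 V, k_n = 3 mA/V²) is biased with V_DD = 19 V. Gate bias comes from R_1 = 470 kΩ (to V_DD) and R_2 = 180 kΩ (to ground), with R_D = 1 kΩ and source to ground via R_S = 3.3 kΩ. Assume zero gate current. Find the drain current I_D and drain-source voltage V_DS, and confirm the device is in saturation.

V_G = V_DD·R_2/(R_1+R_2) = 19×180/650 = 5.26 V.
Assume saturation: I_D = (k_n/2)(V_GS − V_t)² with V_GS = V_G − I_D·R_S = 5.26 − 3.3·I_D.
Substituting gives 16.3·I_D² − 29.3·I_D + 12.3 = 0, with roots I_D = 0.665 or 1.13 mA.
The root I_D = 1.13 mA gives V_GS = 1.53 V ≤ V_t, so take I_D = 0.665 mA.
Then V_GS = 3.07 V and V_DS = V_DD − I_D(R_D+R_S) = 19 − 0.665×4.3 = 16.1 V.
Saturation requires V_DS ≥ V_GS − V_t = 0.666 V; 16.1 ≥ 0.666 ✓.

I_D ≈ 0.67 mA, V_DS ≈ 16 V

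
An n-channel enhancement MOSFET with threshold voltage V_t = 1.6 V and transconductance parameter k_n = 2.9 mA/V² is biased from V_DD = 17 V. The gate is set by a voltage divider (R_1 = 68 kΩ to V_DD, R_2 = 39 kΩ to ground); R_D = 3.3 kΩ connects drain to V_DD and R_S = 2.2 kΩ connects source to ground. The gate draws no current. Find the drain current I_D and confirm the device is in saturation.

V_G = V_DD·R_2/(R_1+R_2) = 17×39/107 = 6.2 V.
Assume saturation: I_D = (k_n/2)(V_GS − V_t)² with V_GS = V_G − I_D·R_S = 6.2 − 2.2·I_D.
Substituting gives 7.02·I_D² − 30.3·I_D + 30.6 = 0, with roots I_D = 1.61 or 2.71 mA.
The root I_D = 2.71 mA gives V_GS = 0.233 V ≤ V_t, so take I_D = 1.61 mA.
Then V_GS = 2.65 V and V_DS = V_DD − I_D(R_D+R_S) = 17 − 1.61×5.5 = 8.14 V.
Saturation requires V_DS ≥ V_GS − V_t = 1.05 V; 8.14 ≥ 1.05 ✓.

I_D ≈ 1.6 mA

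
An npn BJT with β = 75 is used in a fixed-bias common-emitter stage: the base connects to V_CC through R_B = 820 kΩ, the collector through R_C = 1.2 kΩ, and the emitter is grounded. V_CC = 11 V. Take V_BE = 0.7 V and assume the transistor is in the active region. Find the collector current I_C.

Base loop: V_CC = I_B·R_B + V_BE, so I_B = (11 − 0.7)/820 kΩ = 0.0126 mA.
In the active region I_C = β·I_B = 75 × 0.0126 = 0.942 mA.
Collector loop: V_CE = V_CC − I_C·R_C = 11 − 0.942×1.2 = 9.87 V.
Since V_CE = 9.87 V > V_CE(sat) ≈ 0.2 V, the transistor is in the active region as assumed.

I_C ≈ 0.94 mA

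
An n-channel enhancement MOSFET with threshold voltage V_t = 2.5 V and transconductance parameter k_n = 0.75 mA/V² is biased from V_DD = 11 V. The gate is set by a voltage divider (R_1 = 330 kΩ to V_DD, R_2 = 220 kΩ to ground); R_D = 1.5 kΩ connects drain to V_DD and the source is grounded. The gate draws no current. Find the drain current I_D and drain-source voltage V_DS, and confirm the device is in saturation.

I_D ≈ 1.4 mA, V_DS ≈ 9 V

V_G = V_DD·R_2/(R_1+R_2) = 11×220/550 = 4.4 V. With the source grounded, V_GS = V_G = 4.4 V.
Assume saturation: I_D = (k_n/2)(V_GS − V_t)² = (0.75/2)×(4.4 − 2.5)² = 0.375×1.9² = 1.35 mA.
V_DS = V_DD − I_D·R_D = 11 − 1.35×1.5 = 8.97 V.
Saturation requires V_DS ≥ V_GS − V_t = 1.9 V; 8.97 ≥ 1.9 ✓.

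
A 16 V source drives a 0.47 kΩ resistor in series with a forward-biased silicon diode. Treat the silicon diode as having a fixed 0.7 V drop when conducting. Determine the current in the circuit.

I ≈ 33 mA

KVL around the loop: 16 = V_D + I·R = 0.7 + I × 0.47 kΩ.
So I = (16 − 0.7) / 0.47 kΩ = 15.3 / 0.47 = 32.6 mA.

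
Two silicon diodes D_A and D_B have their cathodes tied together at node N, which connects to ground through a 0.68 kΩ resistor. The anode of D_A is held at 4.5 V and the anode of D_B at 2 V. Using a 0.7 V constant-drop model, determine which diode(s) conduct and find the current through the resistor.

Assume both conduct. Then node N would need to be at both 4.5−0.7 = 3.8 V and 2−0.7 = 1.3 V, which is impossible.
Assume only D_A conducts: V_N = 4.5 − 0.7 = 3.8 V, so I_R = 3.8/0.68 = 5.59 mA.
Check D_B: its anode-to-cathode voltage is 2 − 3.8 = -1.8 V < 0.7 V, so it is off. The assumption is consistent.

Only D_A conducts; I_R ≈ 5.6 mA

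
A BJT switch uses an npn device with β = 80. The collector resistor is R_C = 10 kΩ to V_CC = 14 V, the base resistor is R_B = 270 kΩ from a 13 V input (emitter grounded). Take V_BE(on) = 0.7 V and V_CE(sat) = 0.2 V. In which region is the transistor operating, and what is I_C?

Assume active: I_B = (13 − 0.7)/270 = 0.0456 mA, giving I_C = β·I_B = 3.64 mA.
But then V_CE = 14 − 3.64×10 = -22.4 V < V_CE(sat) = 0.2 V — impossible in the active region.
So the transistor is saturated. With V_CE = 0.2 V, I_C = (V_CC − 0.2)/R_C = 13.8/10 = 1.38 mA.
Check: β·I_B = 3.64 mA > I_C = 1.38 mA, confirming saturation.

saturation; I_C ≈ 1.4 mA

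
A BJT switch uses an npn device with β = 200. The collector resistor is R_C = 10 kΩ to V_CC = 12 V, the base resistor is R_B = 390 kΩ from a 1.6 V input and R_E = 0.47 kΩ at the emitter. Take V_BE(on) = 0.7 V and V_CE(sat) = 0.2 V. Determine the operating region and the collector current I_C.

Assume active. Base-emitter loop: I_B = (V_BB − V_BE)/(R_B + (β+1)R_E) = (1.6 − 0.7)/(390 + 201×0.47) = 0.00186 mA.
I_C = β·I_B = 200×0.00186 = 0.372 mA.
V_CE = V_CC − I_C·R_C − I_E·R_E = 12 − 0.372×10 − 0.373×0.47 = 8.11 V > V_CE(sat), so the active-region assumption holds.

active; I_C ≈ 0.37 mA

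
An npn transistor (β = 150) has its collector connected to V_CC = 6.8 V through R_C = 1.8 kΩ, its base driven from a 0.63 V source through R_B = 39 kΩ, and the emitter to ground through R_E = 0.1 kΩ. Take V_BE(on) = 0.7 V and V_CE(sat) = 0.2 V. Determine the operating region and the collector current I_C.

cutoff; I_C ≈ 0

V_BB = 0.63 V ≤ V_BE(on) = 0.7 V, so the base-emitter junction is not forward biased.
The transistor is in cutoff: I_B = I_C = 0.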